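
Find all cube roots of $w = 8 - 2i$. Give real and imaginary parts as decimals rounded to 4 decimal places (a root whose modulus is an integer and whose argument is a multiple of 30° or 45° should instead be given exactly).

|w| = sqrt(68) ≈ 8.246211, arg(w) ≈ 345.963757°
Root modulus = sqrt(68)^(1/3) ≈ 2.020311
Root arguments: θ_k = (arg(w) + 360°k)/3 for k = 0, 1, ..., 2
Compute each root as (root modulus)(cos θ_k + i sin θ_k) using full-precision intermediates, then round to 4 decimal places.
Roots: -0.8641 + 1.8262i, -1.1495 - 1.6614i, 2.0136 - 0.1648i


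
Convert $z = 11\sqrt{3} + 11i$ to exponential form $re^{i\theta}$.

r = |z| = sqrt((11*sqrt(3))^2 + (11)^2) = sqrt(363 + 121) = sqrt(484) = 22
θ = arctan(b/a) = arctan(11/19.0526) (quadrant-adjusted) = 30° = π/6
z = 22e^(i*π/6)


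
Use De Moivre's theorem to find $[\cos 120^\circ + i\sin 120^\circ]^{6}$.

By De Moivre: z^n = r^n(cos(nθ) + i sin(nθ))
= 1^6(cos(6*120°) + i sin(6*120°))
= 1(cos 0° + i sin 0°)
= 1


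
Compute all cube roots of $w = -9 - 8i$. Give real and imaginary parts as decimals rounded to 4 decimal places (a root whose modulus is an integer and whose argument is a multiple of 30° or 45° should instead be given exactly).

|w| = sqrt(145) ≈ 12.041595, arg(w) ≈ 221.633539°
Root modulus = sqrt(145)^(1/3) ≈ 2.292071
Root arguments: θ_k = (arg(w) + 360°k)/3 for k = 0, 1, ..., 2
Compute each root as (root modulus)(cos θ_k + i sin θ_k) using full-precision intermediates, then round to 4 decimal places.
Roots: 0.6365 + 2.2019i, -2.2252 - 0.5498i, 1.5887 - 1.6522i


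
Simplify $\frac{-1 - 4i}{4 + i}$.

Multiply numerator and denominator by conjugate (4 - i):
= (-1 - 4i)(4 - i) / (4^2 + 1^2)
= (-8 - 15i) / 17
= -8/17 - (15/17)i


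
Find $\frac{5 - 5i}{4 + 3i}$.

Multiply numerator and denominator by conjugate (4 - 3i):
= (5 - 5i)(4 - 3i) / (4^2 + 3^2)
= (5 - 35i) / 25
Divide through by 5: (1 - 7i) / 5
= 1/5 - (7/5)i


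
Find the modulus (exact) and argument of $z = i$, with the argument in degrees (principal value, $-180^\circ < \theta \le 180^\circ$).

|z| = sqrt(0^2 + 1^2) = 1
a = 0 and b > 0, so z lies on the positive imaginary axis: arg(z) = 90°


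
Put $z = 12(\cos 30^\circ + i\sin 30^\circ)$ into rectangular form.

a = r cos θ = 12 * sqrt(3)/2 = 6*sqrt(3)
b = r sin θ = 12 * 1/2 = 6
z = 6*sqrt(3) + 6i


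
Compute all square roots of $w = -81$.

|w| = 81, arg(w) = 180°
Root modulus = 81^(1/2) = 9
Root arguments: θ_k = (180° + 360°k)/2 for k = 0, 1, ..., 1
Roots: 9i, -9i


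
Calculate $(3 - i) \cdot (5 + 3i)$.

(a1*a2 - b1*b2) + (a1*b2 + b1*a2)i
= (15 - (-3)) + (9 + (-5))i
= 18 + 4i


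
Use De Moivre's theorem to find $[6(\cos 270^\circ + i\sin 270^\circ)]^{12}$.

By De Moivre: z^n = r^n(cos(nθ) + i sin(nθ))
= 6^12(cos(12*270°) + i sin(12*270°))
= 2176782336(cos 0° + i sin 0°)
= 2176782336


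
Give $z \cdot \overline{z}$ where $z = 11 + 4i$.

z * conjugate(z) = |z|^2 = a^2 + b^2
= 11^2 + 4^2 = 137


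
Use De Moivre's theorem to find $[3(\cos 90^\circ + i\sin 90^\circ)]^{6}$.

By De Moivre: z^n = r^n(cos(nθ) + i sin(nθ))
= 3^6(cos(6*90°) + i sin(6*90°))
= 729(cos 180° + i sin 180°)
= -729


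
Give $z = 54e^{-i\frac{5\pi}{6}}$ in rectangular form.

a = r cos θ = 54 * -sqrt(3)/2 = -27*sqrt(3)
b = r sin θ = 54 * -1/2 = -27
z = -27*sqrt(3) - 27i


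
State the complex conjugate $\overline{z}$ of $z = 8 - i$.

If z = a + bi, then conjugate(z) = a - bi
conjugate(8 - i) = 8 + i


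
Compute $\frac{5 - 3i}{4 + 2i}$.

Multiply numerator and denominator by conjugate (4 - 2i):
= (5 - 3i)(4 - 2i) / (4^2 + 2^2)
= (14 - 22i) / 20
Divide through by 2: (7 - 11i) / 10
= 7/10 - (11/10)i


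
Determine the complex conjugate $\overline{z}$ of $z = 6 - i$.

If z = a + bi, then conjugate(z) = a - bi
conjugate(6 - i) = 6 + i


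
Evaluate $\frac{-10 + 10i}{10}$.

Divisor is real, so divide each part by 10:
= -1 + i


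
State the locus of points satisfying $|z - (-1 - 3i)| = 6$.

|z - z0| = r describes a circle centered at z0 with radius r
Here z0 = -1 - 3i and r = 6
Locus: Circle centered at (-1, -3) with radius 6


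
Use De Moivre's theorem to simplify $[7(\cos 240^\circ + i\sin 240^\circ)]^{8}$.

By De Moivre: z^n = r^n(cos(nθ) + i sin(nθ))
= 7^8(cos(8*240°) + i sin(8*240°))
= 5764801(cos 120° + i sin 120°)
= -5764801/2 + (5764801*sqrt(3)/2)i


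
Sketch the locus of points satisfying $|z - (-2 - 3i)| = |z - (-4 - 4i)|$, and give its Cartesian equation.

|z - z1| = |z - z2| means z is equidistant from z1 and z2,
i.e. the perpendicular bisector of the segment from (-2, -3) to (-4, -4) (midpoint (-3, -7/2)).
With z = x + yi, square both sides:
(x - (-2))^2 + (y - (-3))^2 = (x - (-4))^2 + (y - (-4))^2
The x^2 and y^2 terms cancel: -4x + (-2)y = 32 - 13 = 19
Simplify: 4x + 2y = -19
Locus: Perpendicular bisector of the segment from (-2, -3) to (-4, -4): the line 4x + 2y = -19


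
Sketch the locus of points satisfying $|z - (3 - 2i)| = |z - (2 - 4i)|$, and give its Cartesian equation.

|z - z1| = |z - z2| means z is equidistant from z1 and z2,
i.e. the perpendicular bisector of the segment from (3, -2) to (2, -4) (midpoint (5/2, -3)).
With z = x + yi, square both sides:
(x - 3)^2 + (y - (-2))^2 = (x - 2)^2 + (y - (-4))^2
The x^2 and y^2 terms cancel: -2x + (-4)y = 20 - 13 = 7
Simplify: 2x + 4y = -7
Locus: Perpendicular bisector of the segment from (3, -2) to (2, -4): the line 2x + 4y = -7


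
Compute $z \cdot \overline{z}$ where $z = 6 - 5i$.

z * conjugate(z) = |z|^2 = a^2 + b^2
= 6^2 + (-5)^2 = 61


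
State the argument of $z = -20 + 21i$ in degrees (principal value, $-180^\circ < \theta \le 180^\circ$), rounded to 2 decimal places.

θ = arctan(b/a) = arctan(21/-20) (quadrant-adjusted) = 133.60°


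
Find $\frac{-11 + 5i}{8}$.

Divisor is real, so divide each part by 8:
= -11/8 + (5/8)i


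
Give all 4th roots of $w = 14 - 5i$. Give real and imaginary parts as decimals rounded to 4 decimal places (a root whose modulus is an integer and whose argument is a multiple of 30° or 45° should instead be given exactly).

|w| = sqrt(221) ≈ 14.866069, arg(w) ≈ 340.346176°
Root modulus = sqrt(221)^(1/4) ≈ 1.963582
Root arguments: θ_k = (arg(w) + 360°k)/4 for k = 0, 1, ..., 3
Compute each root as (root modulus)(cos θ_k + i sin θ_k) using full-precision intermediates, then round to 4 decimal places.
Roots: 0.1682 + 1.9564i, -1.9564 + 0.1682i, -0.1682 - 1.9564i, 1.9564 - 0.1682i


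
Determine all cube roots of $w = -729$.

|w| = 729, arg(w) = 180°
Root modulus = 729^(1/3) = 9
Root arguments: θ_k = (180° + 360°k)/3 for k = 0, 1, ..., 2
Roots: 9/2 + (9*sqrt(3)/2)i, -9, 9/2 - (9*sqrt(3)/2)i


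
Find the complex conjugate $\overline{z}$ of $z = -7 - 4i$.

If z = a + bi, then conjugate(z) = a - bi
conjugate(-7 - 4i) = -7 + 4i


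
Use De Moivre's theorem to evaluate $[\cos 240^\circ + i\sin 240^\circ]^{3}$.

By De Moivre: z^n = r^n(cos(nθ) + i sin(nθ))
= 1^3(cos(3*240°) + i sin(3*240°))
= 1(cos 0° + i sin 0°)
= 1


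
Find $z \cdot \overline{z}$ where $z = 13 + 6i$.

z * conjugate(z) = |z|^2 = a^2 + b^2
= 13^2 + 6^2 = 205


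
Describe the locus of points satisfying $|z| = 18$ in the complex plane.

|z| = 18 means sqrt(x^2 + y^2) = 18
This is a circle of radius 18 centered at the origin


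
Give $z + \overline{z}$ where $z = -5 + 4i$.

z + conjugate(z) = (a + bi) + (a - bi) = 2a
= 2 * (-5) = -10


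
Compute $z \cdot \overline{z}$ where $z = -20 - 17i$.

z * conjugate(z) = |z|^2 = a^2 + b^2
= (-20)^2 + (-17)^2 = 689


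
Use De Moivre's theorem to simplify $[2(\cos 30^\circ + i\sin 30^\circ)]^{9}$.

By De Moivre: z^n = r^n(cos(nθ) + i sin(nθ))
= 2^9(cos(9*30°) + i sin(9*30°))
= 512(cos 270° + i sin 270°)
= -512i


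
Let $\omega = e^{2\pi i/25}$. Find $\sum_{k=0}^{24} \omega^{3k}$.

Let ζ = ω^3 = e^(2πi·3/25). Since 25 ∤ 3, ζ ≠ 1.
Sum = Σ_{k=0}^{24} ζ^k = (ζ^25 - 1)/(ζ - 1) = (ω^{3·25} - 1)/(ζ - 1) = (1 - 1)/(ζ - 1) = 0


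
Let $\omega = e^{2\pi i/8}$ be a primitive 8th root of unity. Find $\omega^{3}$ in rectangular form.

ω^3 = e^(2πi·3/8) = e^(i·3π/4)
= cos(3π/4) + i sin(3π/4)
= -sqrt(2)/2 + (sqrt(2)/2)i


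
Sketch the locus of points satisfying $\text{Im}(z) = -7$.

Im(z) = y where z = x + yi; the equation y = -7 is satisfied by all points with that y-coordinate
Locus: Horizontal line y = -7


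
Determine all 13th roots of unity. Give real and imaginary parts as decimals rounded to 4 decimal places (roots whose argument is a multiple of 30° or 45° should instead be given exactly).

ω_k = e^(2πik/13) = cos(2πk/13) + i sin(2πk/13) for k = 0, 1, ..., 12
Roots: 1, 0.8855 + 0.4647i, 0.5681 + 0.8230i, 0.1205 + 0.9927i, -0.3546 + 0.9350i, -0.7485 + 0.6631i, -0.9709 + 0.2393i, -0.9709 - 0.2393i, -0.7485 - 0.6631i, -0.3546 - 0.9350i, 0.1205 - 0.9927i, 0.5681 - 0.8230i, 0.8855 - 0.4647i


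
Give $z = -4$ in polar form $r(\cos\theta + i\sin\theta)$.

r = |z| = sqrt(a^2 + b^2) = sqrt((-4)^2 + (0)^2) = sqrt(16 + 0) = sqrt(16) = 4
b = 0 and a < 0, so z lies on the negative real axis: θ = 180°
z = 4(cos 180° + i sin 180°)


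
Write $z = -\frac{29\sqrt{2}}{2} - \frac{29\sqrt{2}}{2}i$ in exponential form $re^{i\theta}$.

r = |z| = sqrt((-29*sqrt(2)/2)^2 + (-29*sqrt(2)/2)^2) = sqrt(841/2 + 841/2) = sqrt(841) = 29
θ = arctan(b/a) = arctan(-20.5061/-20.5061) (quadrant-adjusted) = -135° = -3π/4
z = 29e^(-i*3π/4)


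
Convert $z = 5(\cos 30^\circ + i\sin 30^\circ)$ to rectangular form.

a = r cos θ = 5 * sqrt(3)/2 = 5*sqrt(3)/2
b = r sin θ = 5 * 1/2 = 5/2
z = 5*sqrt(3)/2 + (5/2)i


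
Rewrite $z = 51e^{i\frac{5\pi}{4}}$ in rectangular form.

a = r cos θ = 51 * -sqrt(2)/2 = -51*sqrt(2)/2
b = r sin θ = 51 * -sqrt(2)/2 = -51*sqrt(2)/2
z = -51*sqrt(2)/2 - (51*sqrt(2)/2)i


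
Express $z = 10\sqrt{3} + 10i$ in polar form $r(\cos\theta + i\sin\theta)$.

r = |z| = sqrt(a^2 + b^2) = sqrt((10*sqrt(3))^2 + (10)^2) = sqrt(300 + 100) = sqrt(400) = 20
θ = arctan(b/a) = arctan(10/17.3205) (quadrant-adjusted) = 30°
z = 20(cos 30° + i sin 30°)


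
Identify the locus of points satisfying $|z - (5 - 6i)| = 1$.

|z - z0| = r describes a circle centered at z0 with radius r
Here z0 = 5 - 6i and r = 1
Locus: Circle centered at (5, -6) with radius 1


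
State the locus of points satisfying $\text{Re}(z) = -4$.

Re(z) = x where z = x + yi; the equation x = -4 is satisfied by all points with that x-coordinate
Locus: Vertical line x = -4


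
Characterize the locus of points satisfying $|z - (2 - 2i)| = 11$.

|z - z0| = r describes a circle centered at z0 with radius r
Here z0 = 2 - 2i and r = 11
Locus: Circle centered at (2, -2) with radius 11


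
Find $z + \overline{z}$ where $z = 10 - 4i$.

z + conjugate(z) = (a + bi) + (a - bi) = 2a
= 2 * 10 = 20


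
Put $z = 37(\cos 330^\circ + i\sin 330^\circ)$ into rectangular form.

a = r cos θ = 37 * sqrt(3)/2 = 37*sqrt(3)/2
b = r sin θ = 37 * -1/2 = -37/2
z = 37*sqrt(3)/2 - (37/2)i


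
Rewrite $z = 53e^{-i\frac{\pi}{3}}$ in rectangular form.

a = r cos θ = 53 * 1/2 = 53/2
b = r sin θ = 53 * -sqrt(3)/2 = -53*sqrt(3)/2
z = 53/2 - (53*sqrt(3)/2)i


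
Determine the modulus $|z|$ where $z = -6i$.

|z| = sqrt(a^2 + b^2) = sqrt(0^2 + (-6)^2) = sqrt(36) = 6


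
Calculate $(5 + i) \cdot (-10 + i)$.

(a1*a2 - b1*b2) + (a1*b2 + b1*a2)i
= (-50 - 1) + (5 + (-10))i
= -51 - 5i


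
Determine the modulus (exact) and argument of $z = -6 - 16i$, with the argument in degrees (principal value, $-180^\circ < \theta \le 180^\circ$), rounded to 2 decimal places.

|z| = sqrt((-6)^2 + (-16)^2) = sqrt(292)
arg(z) = arctan(b/a) = arctan(-16/-6) (quadrant-adjusted) = -110.56°


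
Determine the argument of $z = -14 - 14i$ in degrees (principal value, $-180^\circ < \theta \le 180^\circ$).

θ = arctan(b/a) = arctan(-14/-14) (quadrant-adjusted) = -135°


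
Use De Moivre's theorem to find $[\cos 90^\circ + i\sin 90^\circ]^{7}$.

By De Moivre: z^n = r^n(cos(nθ) + i sin(nθ))
= 1^7(cos(7*90°) + i sin(7*90°))
= 1(cos 270° + i sin 270°)
= -i


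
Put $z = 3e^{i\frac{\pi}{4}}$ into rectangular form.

a = r cos θ = 3 * sqrt(2)/2 = 3*sqrt(2)/2
b = r sin θ = 3 * sqrt(2)/2 = 3*sqrt(2)/2
z = 3*sqrt(2)/2 + (3*sqrt(2)/2)i


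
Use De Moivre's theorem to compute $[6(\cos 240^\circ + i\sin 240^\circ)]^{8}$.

By De Moivre: z^n = r^n(cos(nθ) + i sin(nθ))
= 6^8(cos(8*240°) + i sin(8*240°))
= 1679616(cos 120° + i sin 120°)
= -839808 + 839808*sqrt(3)i


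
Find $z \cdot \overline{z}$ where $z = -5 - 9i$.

z * conjugate(z) = |z|^2 = a^2 + b^2
= (-5)^2 + (-9)^2 = 106


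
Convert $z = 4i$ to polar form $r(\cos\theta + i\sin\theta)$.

r = |z| = sqrt(a^2 + b^2) = sqrt((0)^2 + (4)^2) = sqrt(0 + 16) = sqrt(16) = 4
a = 0 and b > 0, so z lies on the positive imaginary axis: θ = 90°
z = 4(cos 90° + i sin 90°)


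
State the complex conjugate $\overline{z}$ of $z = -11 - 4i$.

If z = a + bi, then conjugate(z) = a - bi
conjugate(-11 - 4i) = -11 + 4i


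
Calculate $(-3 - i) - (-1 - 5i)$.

(-3 - (-1)) + (-1 - (-5))i = -2 + 4i


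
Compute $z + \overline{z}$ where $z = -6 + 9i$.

z + conjugate(z) = (a + bi) + (a - bi) = 2a
= 2 * (-6) = -12


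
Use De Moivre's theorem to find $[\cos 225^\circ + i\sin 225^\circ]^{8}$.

By De Moivre: z^n = r^n(cos(nθ) + i sin(nθ))
= 1^8(cos(8*225°) + i sin(8*225°))
= 1(cos 0° + i sin 0°)
= 1


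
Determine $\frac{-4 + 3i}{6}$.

Divisor is real, so divide each part by 6:
= -2/3 + (1/2)i


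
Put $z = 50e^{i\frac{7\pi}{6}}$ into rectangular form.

a = r cos θ = 50 * -sqrt(3)/2 = -25*sqrt(3)
b = r sin θ = 50 * -1/2 = -25
z = -25*sqrt(3) - 25i


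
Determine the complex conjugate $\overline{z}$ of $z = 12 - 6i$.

If z = a + bi, then conjugate(z) = a - bi
conjugate(12 - 6i) = 12 + 6i


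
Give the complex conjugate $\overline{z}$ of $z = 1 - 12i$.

If z = a + bi, then conjugate(z) = a - bi
conjugate(1 - 12i) = 1 + 12i


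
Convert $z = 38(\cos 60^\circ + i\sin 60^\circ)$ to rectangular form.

a = r cos θ = 38 * 1/2 = 19
b = r sin θ = 38 * sqrt(3)/2 = 19*sqrt(3)
z = 19 + 19*sqrt(3)i


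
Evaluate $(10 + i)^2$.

(a + bi)^2 = a^2 - b^2 + 2abi
= 10^2 - 1^2 + 2*10*1i
= 99 + 20i


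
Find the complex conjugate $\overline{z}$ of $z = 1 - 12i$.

If z = a + bi, then conjugate(z) = a - bi
conjugate(1 - 12i) = 1 + 12i


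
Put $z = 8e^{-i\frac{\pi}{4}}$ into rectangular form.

a = r cos θ = 8 * sqrt(2)/2 = 4*sqrt(2)
b = r sin θ = 8 * -sqrt(2)/2 = -4*sqrt(2)
z = 4*sqrt(2) - 4*sqrt(2)i


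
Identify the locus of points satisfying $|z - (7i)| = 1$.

|z - z0| = r describes a circle centered at z0 with radius r
Here z0 = 7i and r = 1
Locus: Circle centered at (0, 7) with radius 1


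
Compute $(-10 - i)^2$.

(a + bi)^2 = a^2 - b^2 + 2abi
= (-10)^2 - (-1)^2 + 2*(-10)*(-1)i
= 99 + 20i


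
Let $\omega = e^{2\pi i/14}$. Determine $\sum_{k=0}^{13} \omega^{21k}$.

Let ζ = ω^21 = e^(2πi·21/14). Since 14 ∤ 21, ζ ≠ 1.
Sum = Σ_{k=0}^{13} ζ^k = (ζ^14 - 1)/(ζ - 1) = (ω^{21·14} - 1)/(ζ - 1) = (1 - 1)/(ζ - 1) = 0


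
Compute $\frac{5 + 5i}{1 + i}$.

Multiply numerator and denominator by conjugate (1 - i):
= (5 + 5i)(1 - i) / (1^2 + 1^2)
= (10) / 2
= 5


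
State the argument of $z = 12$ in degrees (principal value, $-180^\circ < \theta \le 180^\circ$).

b = 0 and a > 0, so z lies on the positive real axis: θ = 0°


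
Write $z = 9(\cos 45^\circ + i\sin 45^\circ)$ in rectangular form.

a = r cos θ = 9 * sqrt(2)/2 = 9*sqrt(2)/2
b = r sin θ = 9 * sqrt(2)/2 = 9*sqrt(2)/2
z = 9*sqrt(2)/2 + (9*sqrt(2)/2)i


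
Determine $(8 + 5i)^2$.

(a + bi)^2 = a^2 - b^2 + 2abi
= 8^2 - 5^2 + 2*8*5i
= 39 + 80i


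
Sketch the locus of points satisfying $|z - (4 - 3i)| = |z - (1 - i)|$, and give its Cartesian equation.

|z - z1| = |z - z2| means z is equidistant from z1 and z2,
i.e. the perpendicular bisector of the segment from (4, -3) to (1, -1) (midpoint (5/2, -2)).
With z = x + yi, square both sides:
(x - 4)^2 + (y - (-3))^2 = (x - 1)^2 + (y - (-1))^2
The x^2 and y^2 terms cancel: -6x + 4y = 2 - 25 = -23
Simplify: 6x - 4y = 23
Locus: Perpendicular bisector of the segment from (4, -3) to (1, -1): the line 6x - 4y = 23


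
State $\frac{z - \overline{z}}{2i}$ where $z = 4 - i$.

z - conjugate(z) = 2bi
(z - conjugate(z))/(2i) = 2bi/(2i) = b = -1


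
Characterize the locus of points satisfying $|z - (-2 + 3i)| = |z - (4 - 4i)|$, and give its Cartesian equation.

|z - z1| = |z - z2| means z is equidistant from z1 and z2,
i.e. the perpendicular bisector of the segment from (-2, 3) to (4, -4) (midpoint (1, -1/2)).
With z = x + yi, square both sides:
(x - (-2))^2 + (y - 3)^2 = (x - 4)^2 + (y - (-4))^2
The x^2 and y^2 terms cancel: 12x + (-14)y = 32 - 13 = 19
Simplify: 12x - 14y = 19
Locus: Perpendicular bisector of the segment from (-2, 3) to (4, -4): the line 12x - 14y = 19


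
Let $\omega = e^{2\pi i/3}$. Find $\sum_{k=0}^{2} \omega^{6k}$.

Since 3 divides 6, ω^6 = (ω^3)^2 = 1^2 = 1, so every term is 1.
Sum = 3 · 1 = 3


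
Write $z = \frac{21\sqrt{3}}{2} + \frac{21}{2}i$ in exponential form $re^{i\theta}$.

r = |z| = sqrt((21*sqrt(3)/2)^2 + (21/2)^2) = sqrt(1323/4 + 441/4) = sqrt(441) = 21
θ = arctan(b/a) = arctan(10.5/18.1865) (quadrant-adjusted) = 30° = π/6
z = 21e^(i*π/6)


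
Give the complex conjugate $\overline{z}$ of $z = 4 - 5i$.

If z = a + bi, then conjugate(z) = a - bi
conjugate(4 - 5i) = 4 + 5i


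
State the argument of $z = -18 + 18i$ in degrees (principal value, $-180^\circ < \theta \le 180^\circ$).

θ = arctan(b/a) = arctan(18/-18) (quadrant-adjusted) = 135°


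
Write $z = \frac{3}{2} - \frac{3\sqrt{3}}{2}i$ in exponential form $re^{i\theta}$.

r = |z| = sqrt((3/2)^2 + (-3*sqrt(3)/2)^2) = sqrt(9/4 + 27/4) = sqrt(9) = 3
θ = arctan(b/a) = arctan(-2.5981/1.5) (quadrant-adjusted) = -60° = -π/3
z = 3e^(-i*π/3)


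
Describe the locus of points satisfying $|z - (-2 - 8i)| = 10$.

|z - z0| = r describes a circle centered at z0 with radius r
Here z0 = -2 - 8i and r = 10
Locus: Circle centered at (-2, -8) with radius 10


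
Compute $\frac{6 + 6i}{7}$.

Divisor is real, so divide each part by 7:
= 6/7 + (6/7)i


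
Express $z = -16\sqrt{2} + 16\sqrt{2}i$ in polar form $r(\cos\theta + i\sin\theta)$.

r = |z| = sqrt(a^2 + b^2) = sqrt((-16*sqrt(2))^2 + (16*sqrt(2))^2) = sqrt(512 + 512) = sqrt(1024) = 32
θ = arctan(b/a) = arctan(22.6274/-22.6274) (quadrant-adjusted) = 135°
z = 32(cos 135° + i sin 135°)


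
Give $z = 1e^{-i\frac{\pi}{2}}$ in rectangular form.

a = r cos θ = 1 * 0 = 0
b = r sin θ = 1 * -1 = -1
z = -i


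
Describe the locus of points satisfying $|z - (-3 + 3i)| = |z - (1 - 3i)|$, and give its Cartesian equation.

|z - z1| = |z - z2| means z is equidistant from z1 and z2,
i.e. the perpendicular bisector of the segment from (-3, 3) to (1, -3) (midpoint (-1, 0)).
With z = x + yi, square both sides:
(x - (-3))^2 + (y - 3)^2 = (x - 1)^2 + (y - (-3))^2
The x^2 and y^2 terms cancel: 8x + (-12)y = 10 - 18 = -8
Simplify: 2x - 3y = -2
Locus: Perpendicular bisector of the segment from (-3, 3) to (1, -3): the line 2x - 3y = -2


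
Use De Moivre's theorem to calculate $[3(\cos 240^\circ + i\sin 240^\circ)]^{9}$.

By De Moivre: z^n = r^n(cos(nθ) + i sin(nθ))
= 3^9(cos(9*240°) + i sin(9*240°))
= 19683(cos 0° + i sin 0°)
= 19683


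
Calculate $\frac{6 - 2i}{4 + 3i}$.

Multiply numerator and denominator by conjugate (4 - 3i):
= (6 - 2i)(4 - 3i) / (4^2 + 3^2)
= (18 - 26i) / 25
= 18/25 - (26/25)i


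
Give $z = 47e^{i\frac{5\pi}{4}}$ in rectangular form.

a = r cos θ = 47 * -sqrt(2)/2 = -47*sqrt(2)/2
b = r sin θ = 47 * -sqrt(2)/2 = -47*sqrt(2)/2
z = -47*sqrt(2)/2 - (47*sqrt(2)/2)i


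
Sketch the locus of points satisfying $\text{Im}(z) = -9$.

Im(z) = y where z = x + yi; the equation y = -9 is satisfied by all points with that y-coordinate
Locus: Horizontal line y = -9


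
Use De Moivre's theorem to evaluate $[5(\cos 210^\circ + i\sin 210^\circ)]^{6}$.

By De Moivre: z^n = r^n(cos(nθ) + i sin(nθ))
= 5^6(cos(6*210°) + i sin(6*210°))
= 15625(cos 180° + i sin 180°)
= -15625


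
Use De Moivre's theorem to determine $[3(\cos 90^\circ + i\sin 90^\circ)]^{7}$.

By De Moivre: z^n = r^n(cos(nθ) + i sin(nθ))
= 3^7(cos(7*90°) + i sin(7*90°))
= 2187(cos 270° + i sin 270°)
= -2187i


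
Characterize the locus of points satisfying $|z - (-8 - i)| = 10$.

|z - z0| = r describes a circle centered at z0 with radius r
Here z0 = -8 - i and r = 10
Locus: Circle centered at (-8, -1) with radius 10


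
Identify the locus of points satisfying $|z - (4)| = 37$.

|z - z0| = r describes a circle centered at z0 with radius r
Here z0 = 4 and r = 37
Locus: Circle centered at (4, 0) with radius 37


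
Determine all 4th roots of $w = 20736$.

|w| = 20736, arg(w) = 0°
Root modulus = 20736^(1/4) = 12
Root arguments: θ_k = (0° + 360°k)/4 for k = 0, 1, ..., 3
Roots: 12, 12i, -12, -12i


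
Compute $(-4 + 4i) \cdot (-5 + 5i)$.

(a1*a2 - b1*b2) + (a1*b2 + b1*a2)i
= (20 - 20) + (-20 + (-20))i
= -40i


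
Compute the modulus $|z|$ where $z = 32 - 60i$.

|z| = sqrt(a^2 + b^2) = sqrt(32^2 + (-60)^2) = sqrt(4624) = 68


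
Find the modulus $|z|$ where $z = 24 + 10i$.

|z| = sqrt(a^2 + b^2) = sqrt(24^2 + 10^2) = sqrt(676) = 26


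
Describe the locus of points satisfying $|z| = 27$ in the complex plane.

|z| = 27 means sqrt(x^2 + y^2) = 27
This is a circle of radius 27 centered at the origin


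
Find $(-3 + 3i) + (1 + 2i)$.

(-3 + 1) + (3 + 2)i = -2 + 5i


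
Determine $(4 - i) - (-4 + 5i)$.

(4 - (-4)) + (-1 - 5)i = 8 - 6i


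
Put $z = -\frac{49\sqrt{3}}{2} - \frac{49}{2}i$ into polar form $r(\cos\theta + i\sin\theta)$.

r = |z| = sqrt(a^2 + b^2) = sqrt((-49*sqrt(3)/2)^2 + (-49/2)^2) = sqrt(7203/4 + 2401/4) = sqrt(2401) = 49
θ = arctan(b/a) = arctan(-24.5/-42.4352) (quadrant-adjusted) = 210°
z = 49(cos 210° + i sin 210°)


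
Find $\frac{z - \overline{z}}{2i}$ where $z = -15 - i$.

z - conjugate(z) = 2bi
(z - conjugate(z))/(2i) = 2bi/(2i) = b = -1


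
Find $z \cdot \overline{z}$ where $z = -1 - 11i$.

z * conjugate(z) = |z|^2 = a^2 + b^2
= (-1)^2 + (-11)^2 = 122


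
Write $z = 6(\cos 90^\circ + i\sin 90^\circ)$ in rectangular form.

a = r cos θ = 6 * 0 = 0
b = r sin θ = 6 * 1 = 6
z = 6i


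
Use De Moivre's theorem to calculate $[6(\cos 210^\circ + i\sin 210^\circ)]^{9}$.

By De Moivre: z^n = r^n(cos(nθ) + i sin(nθ))
= 6^9(cos(9*210°) + i sin(9*210°))
= 10077696(cos 90° + i sin 90°)
= 10077696i


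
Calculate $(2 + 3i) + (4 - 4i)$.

(2 + 4) + (3 + (-4))i = 6 - i


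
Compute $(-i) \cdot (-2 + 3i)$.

(a1*a2 - b1*b2) + (a1*b2 + b1*a2)i
= (0 - (-3)) + (0 + 2)i
= 3 + 2i


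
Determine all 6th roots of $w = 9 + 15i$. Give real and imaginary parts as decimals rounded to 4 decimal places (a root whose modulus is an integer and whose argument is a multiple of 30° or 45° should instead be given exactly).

|w| = sqrt(306) ≈ 17.492856, arg(w) ≈ 59.036243°
Root modulus = sqrt(306)^(1/6) ≈ 1.611178
Root arguments: θ_k = (arg(w) + 360°k)/6 for k = 0, 1, ..., 5
Compute each root as (root modulus)(cos θ_k + i sin θ_k) using full-precision intermediates, then round to 4 decimal places.
Roots: 1.5875 + 0.2753i, 0.5553 + 1.5125i, -1.0322 + 1.2371i, -1.5875 - 0.2753i, -0.5553 - 1.5125i, 1.0322 - 1.2371i


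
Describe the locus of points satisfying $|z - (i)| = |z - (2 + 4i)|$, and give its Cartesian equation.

|z - z1| = |z - z2| means z is equidistant from z1 and z2,
i.e. the perpendicular bisector of the segment from (0, 1) to (2, 4) (midpoint (1, 5/2)).
With z = x + yi, square both sides:
(x - 0)^2 + (y - 1)^2 = (x - 2)^2 + (y - 4)^2
The x^2 and y^2 terms cancel: 4x + 6y = 20 - 1 = 19
Simplify: 4x + 6y = 19
Locus: Perpendicular bisector of the segment from (0, 1) to (2, 4): the line 4x + 6y = 19


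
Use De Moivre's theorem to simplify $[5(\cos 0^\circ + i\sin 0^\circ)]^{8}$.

By De Moivre: z^n = r^n(cos(nθ) + i sin(nθ))
= 5^8(cos(8*0°) + i sin(8*0°))
= 390625(cos 0° + i sin 0°)
= 390625


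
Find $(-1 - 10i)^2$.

(a + bi)^2 = a^2 - b^2 + 2abi
= (-1)^2 - (-10)^2 + 2*(-1)*(-10)i
= -99 + 20i


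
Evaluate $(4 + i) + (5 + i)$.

(4 + 5) + (1 + 1)i = 9 + 2i


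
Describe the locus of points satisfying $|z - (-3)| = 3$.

|z - z0| = r describes a circle centered at z0 with radius r
Here z0 = -3 and r = 3
Locus: Circle centered at (-3, 0) with radius 3


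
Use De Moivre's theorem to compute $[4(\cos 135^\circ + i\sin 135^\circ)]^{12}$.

By De Moivre: z^n = r^n(cos(nθ) + i sin(nθ))
= 4^12(cos(12*135°) + i sin(12*135°))
= 16777216(cos 180° + i sin 180°)
= -16777216


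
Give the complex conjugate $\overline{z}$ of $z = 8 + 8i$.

If z = a + bi, then conjugate(z) = a - bi
conjugate(8 + 8i) = 8 - 8i


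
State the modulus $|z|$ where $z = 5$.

|z| = sqrt(a^2 + b^2) = sqrt(5^2 + 0^2) = sqrt(25) = 5


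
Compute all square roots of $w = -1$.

|w| = 1, arg(w) = 180°
Root modulus = 1^(1/2) = 1
Root arguments: θ_k = (180° + 360°k)/2 for k = 0, 1, ..., 1
Roots: i, -i


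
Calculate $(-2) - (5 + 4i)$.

(-2 - 5) + (0 - 4)i = -7 - 4i


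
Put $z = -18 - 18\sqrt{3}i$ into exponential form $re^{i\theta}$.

r = |z| = sqrt((-18)^2 + (-18*sqrt(3))^2) = sqrt(324 + 972) = sqrt(1296) = 36
θ = arctan(b/a) = arctan(-31.1769/-18) (quadrant-adjusted) = -120° = -2π/3
z = 36e^(-i*2π/3)


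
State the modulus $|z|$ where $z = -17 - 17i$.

|z| = sqrt(a^2 + b^2) = sqrt((-17)^2 + (-17)^2) = sqrt(578) = sqrt(578)


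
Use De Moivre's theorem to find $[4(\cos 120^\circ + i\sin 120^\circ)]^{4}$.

By De Moivre: z^n = r^n(cos(nθ) + i sin(nθ))
= 4^4(cos(4*120°) + i sin(4*120°))
= 256(cos 120° + i sin 120°)
= -128 + 128*sqrt(3)i


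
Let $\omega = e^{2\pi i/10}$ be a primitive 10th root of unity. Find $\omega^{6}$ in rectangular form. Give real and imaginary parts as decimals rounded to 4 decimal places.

ω^6 = e^(2πi·6/10) = e^(i·6π/5)
= cos(6π/5) + i sin(6π/5)
= -0.8090 - 0.5878i


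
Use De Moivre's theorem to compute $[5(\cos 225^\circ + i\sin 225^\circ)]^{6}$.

By De Moivre: z^n = r^n(cos(nθ) + i sin(nθ))
= 5^6(cos(6*225°) + i sin(6*225°))
= 15625(cos 270° + i sin 270°)
= -15625i


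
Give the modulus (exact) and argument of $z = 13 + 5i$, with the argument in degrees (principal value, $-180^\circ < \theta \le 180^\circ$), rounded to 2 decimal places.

|z| = sqrt(13^2 + 5^2) = sqrt(194)
arg(z) = arctan(b/a) = arctan(5/13) (quadrant-adjusted) = 21.04°


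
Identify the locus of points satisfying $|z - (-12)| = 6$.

|z - z0| = r describes a circle centered at z0 with radius r
Here z0 = -12 and r = 6
Locus: Circle centered at (-12, 0) with radius 6


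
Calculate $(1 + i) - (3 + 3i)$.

(1 - 3) + (1 - 3)i = -2 - 2i


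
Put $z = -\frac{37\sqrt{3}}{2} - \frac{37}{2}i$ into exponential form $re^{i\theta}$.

r = |z| = sqrt((-37*sqrt(3)/2)^2 + (-37/2)^2) = sqrt(4107/4 + 1369/4) = sqrt(1369) = 37
θ = arctan(b/a) = arctan(-18.5/-32.0429) (quadrant-adjusted) = 210° = 7π/6
z = 37e^(i*7π/6)


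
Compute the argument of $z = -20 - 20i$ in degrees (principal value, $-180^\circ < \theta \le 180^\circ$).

θ = arctan(b/a) = arctan(-20/-20) (quadrant-adjusted) = -135°


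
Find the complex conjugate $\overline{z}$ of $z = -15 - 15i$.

If z = a + bi, then conjugate(z) = a - bi
conjugate(-15 - 15i) = -15 + 15i


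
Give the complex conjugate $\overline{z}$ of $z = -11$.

If z = a + bi, then conjugate(z) = a - bi
conjugate(-11) = -11


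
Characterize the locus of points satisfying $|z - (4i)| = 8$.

|z - z0| = r describes a circle centered at z0 with radius r
Here z0 = 4i and r = 8
Locus: Circle centered at (0, 4) with radius 8


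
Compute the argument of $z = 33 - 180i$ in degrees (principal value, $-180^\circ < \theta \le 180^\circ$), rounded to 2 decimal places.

θ = arctan(b/a) = arctan(-180/33) (quadrant-adjusted) = -79.61°


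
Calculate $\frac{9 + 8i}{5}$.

Divisor is real, so divide each part by 5:
= 9/5 + (8/5)i


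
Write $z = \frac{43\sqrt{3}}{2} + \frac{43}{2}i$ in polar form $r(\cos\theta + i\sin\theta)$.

r = |z| = sqrt(a^2 + b^2) = sqrt((43*sqrt(3)/2)^2 + (43/2)^2) = sqrt(5547/4 + 1849/4) = sqrt(1849) = 43
θ = arctan(b/a) = arctan(21.5/37.2391) (quadrant-adjusted) = 30°
z = 43(cos 30° + i sin 30°)


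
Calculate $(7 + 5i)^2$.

(a + bi)^2 = a^2 - b^2 + 2abi
= 7^2 - 5^2 + 2*7*5i
= 24 + 70i


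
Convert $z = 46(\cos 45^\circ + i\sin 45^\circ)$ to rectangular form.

a = r cos θ = 46 * sqrt(2)/2 = 23*sqrt(2)
b = r sin θ = 46 * sqrt(2)/2 = 23*sqrt(2)
z = 23*sqrt(2) + 23*sqrt(2)i


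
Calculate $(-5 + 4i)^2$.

(a + bi)^2 = a^2 - b^2 + 2abi
= (-5)^2 - 4^2 + 2*(-5)*4i
= 9 - 40i


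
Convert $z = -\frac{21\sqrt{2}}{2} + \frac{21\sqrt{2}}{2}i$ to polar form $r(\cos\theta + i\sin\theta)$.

r = |z| = sqrt(a^2 + b^2) = sqrt((-21*sqrt(2)/2)^2 + (21*sqrt(2)/2)^2) = sqrt(441/2 + 441/2) = sqrt(441) = 21
θ = arctan(b/a) = arctan(14.8492/-14.8492) (quadrant-adjusted) = 135°
z = 21(cos 135° + i sin 135°)


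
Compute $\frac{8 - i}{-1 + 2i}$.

Multiply numerator and denominator by conjugate (-1 - 2i):
= (8 - i)(-1 - 2i) / ((-1)^2 + 2^2)
= (-10 - 15i) / 5
= -2 - 3i


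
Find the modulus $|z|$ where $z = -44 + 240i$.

|z| = sqrt(a^2 + b^2) = sqrt((-44)^2 + 240^2) = sqrt(59536) = 244


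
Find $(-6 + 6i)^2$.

(a + bi)^2 = a^2 - b^2 + 2abi
= (-6)^2 - 6^2 + 2*(-6)*6i
= -72i


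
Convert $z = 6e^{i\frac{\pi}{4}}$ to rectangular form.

a = r cos θ = 6 * sqrt(2)/2 = 3*sqrt(2)
b = r sin θ = 6 * sqrt(2)/2 = 3*sqrt(2)
z = 3*sqrt(2) + 3*sqrt(2)i


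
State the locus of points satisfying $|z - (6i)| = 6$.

|z - z0| = r describes a circle centered at z0 with radius r
Here z0 = 6i and r = 6
Locus: Circle centered at (0, 6) with radius 6


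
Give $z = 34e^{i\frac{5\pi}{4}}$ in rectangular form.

a = r cos θ = 34 * -sqrt(2)/2 = -17*sqrt(2)
b = r sin θ = 34 * -sqrt(2)/2 = -17*sqrt(2)
z = -17*sqrt(2) - 17*sqrt(2)i


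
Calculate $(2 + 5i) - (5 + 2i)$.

(2 - 5) + (5 - 2)i = -3 + 3i


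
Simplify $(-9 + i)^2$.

(a + bi)^2 = a^2 - b^2 + 2abi
= (-9)^2 - 1^2 + 2*(-9)*1i
= 80 - 18i


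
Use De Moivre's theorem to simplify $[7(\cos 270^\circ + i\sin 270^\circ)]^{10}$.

By De Moivre: z^n = r^n(cos(nθ) + i sin(nθ))
= 7^10(cos(10*270°) + i sin(10*270°))
= 282475249(cos 180° + i sin 180°)
= -282475249


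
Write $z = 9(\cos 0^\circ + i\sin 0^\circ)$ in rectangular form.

a = r cos θ = 9 * 1 = 9
b = r sin θ = 9 * 0 = 0
z = 9


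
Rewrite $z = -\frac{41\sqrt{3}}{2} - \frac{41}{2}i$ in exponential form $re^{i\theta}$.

r = |z| = sqrt((-41*sqrt(3)/2)^2 + (-41/2)^2) = sqrt(5043/4 + 1681/4) = sqrt(1681) = 41
θ = arctan(b/a) = arctan(-20.5/-35.507) (quadrant-adjusted) = 210° = 7π/6
z = 41e^(i*7π/6)


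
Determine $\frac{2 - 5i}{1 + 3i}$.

Multiply numerator and denominator by conjugate (1 - 3i):
= (2 - 5i)(1 - 3i) / (1^2 + 3^2)
= (-13 - 11i) / 10
= -13/10 - (11/10)i


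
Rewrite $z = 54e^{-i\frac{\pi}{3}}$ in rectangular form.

a = r cos θ = 54 * 1/2 = 27
b = r sin θ = 54 * -sqrt(3)/2 = -27*sqrt(3)
z = 27 - 27*sqrt(3)i


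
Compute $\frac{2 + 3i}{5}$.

Divisor is real, so divide each part by 5:
= 2/5 + (3/5)i


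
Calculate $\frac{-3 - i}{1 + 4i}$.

Multiply numerator and denominator by conjugate (1 - 4i):
= (-3 - i)(1 - 4i) / (1^2 + 4^2)
= (-7 + 11i) / 17
= -7/17 + (11/17)i


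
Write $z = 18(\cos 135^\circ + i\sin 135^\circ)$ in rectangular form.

a = r cos θ = 18 * -sqrt(2)/2 = -9*sqrt(2)
b = r sin θ = 18 * sqrt(2)/2 = 9*sqrt(2)
z = -9*sqrt(2) + 9*sqrt(2)i


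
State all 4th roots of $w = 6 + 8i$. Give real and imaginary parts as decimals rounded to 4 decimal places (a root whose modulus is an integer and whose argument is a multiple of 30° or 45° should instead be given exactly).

|w| = 10, arg(w) ≈ 53.130102°
Root modulus = 10^(1/4) ≈ 1.778279
Root arguments: θ_k = (arg(w) + 360°k)/4 for k = 0, 1, ..., 3
Compute each root as (root modulus)(cos θ_k + i sin θ_k) using full-precision intermediates, then round to 4 decimal places.
Roots: 1.7307 + 0.4086i, -0.4086 + 1.7307i, -1.7307 - 0.4086i, 0.4086 - 1.7307i


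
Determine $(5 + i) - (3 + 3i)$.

(5 - 3) + (1 - 3)i = 2 - 2i


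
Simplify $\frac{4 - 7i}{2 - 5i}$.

Multiply numerator and denominator by conjugate (2 + 5i):
= (4 - 7i)(2 + 5i) / (2^2 + (-5)^2)
= (43 + 6i) / 29
= 43/29 + (6/29)i


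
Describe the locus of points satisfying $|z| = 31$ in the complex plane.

|z| = 31 means sqrt(x^2 + y^2) = 31
This is a circle of radius 31 centered at the origin


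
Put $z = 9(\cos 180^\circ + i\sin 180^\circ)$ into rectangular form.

a = r cos θ = 9 * -1 = -9
b = r sin θ = 9 * 0 = 0
z = -9


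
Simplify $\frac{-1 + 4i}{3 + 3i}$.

Multiply numerator and denominator by conjugate (3 - 3i):
= (-1 + 4i)(3 - 3i) / (3^2 + 3^2)
= (9 + 15i) / 18
Divide through by 3: (3 + 5i) / 6
= 1/2 + (5/6)i


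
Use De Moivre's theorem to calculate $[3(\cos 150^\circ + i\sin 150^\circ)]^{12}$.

By De Moivre: z^n = r^n(cos(nθ) + i sin(nθ))
= 3^12(cos(12*150°) + i sin(12*150°))
= 531441(cos 0° + i sin 0°)
= 531441


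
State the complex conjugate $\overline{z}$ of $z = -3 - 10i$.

If z = a + bi, then conjugate(z) = a - bi
conjugate(-3 - 10i) = -3 + 10i


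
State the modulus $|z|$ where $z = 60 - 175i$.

|z| = sqrt(a^2 + b^2) = sqrt(60^2 + (-175)^2) = sqrt(34225) = 185


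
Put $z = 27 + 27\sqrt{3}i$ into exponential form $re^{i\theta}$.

r = |z| = sqrt((27)^2 + (27*sqrt(3))^2) = sqrt(729 + 2187) = sqrt(2916) = 54
θ = arctan(b/a) = arctan(46.7654/27) (quadrant-adjusted) = 60° = π/3
z = 54e^(i*π/3)


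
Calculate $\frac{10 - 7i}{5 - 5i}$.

Multiply numerator and denominator by conjugate (5 + 5i):
= (10 - 7i)(5 + 5i) / (5^2 + (-5)^2)
= (85 + 15i) / 50
Divide through by 5: (17 + 3i) / 10
= 17/10 + (3/10)i


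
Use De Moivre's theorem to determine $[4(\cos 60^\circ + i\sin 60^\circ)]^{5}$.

By De Moivre: z^n = r^n(cos(nθ) + i sin(nθ))
= 4^5(cos(5*60°) + i sin(5*60°))
= 1024(cos 300° + i sin 300°)
= 512 - 512*sqrt(3)i


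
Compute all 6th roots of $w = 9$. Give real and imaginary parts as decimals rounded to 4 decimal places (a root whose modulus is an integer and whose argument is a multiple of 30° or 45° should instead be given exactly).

|w| = 9, arg(w) = 0°
Root modulus = 9^(1/6) ≈ 1.442250
Root arguments: θ_k = (0° + 360°k)/6 for k = 0, 1, ..., 5
Compute each root as (root modulus)(cos θ_k + i sin θ_k) using full-precision intermediates, then round to 4 decimal places.
Roots: 1.4422, 0.7211 + 1.2490i, -0.7211 + 1.2490i, -1.4422, -0.7211 - 1.2490i, 0.7211 - 1.2490i


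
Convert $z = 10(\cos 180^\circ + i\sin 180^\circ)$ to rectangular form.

a = r cos θ = 10 * -1 = -10
b = r sin θ = 10 * 0 = 0
z = -10


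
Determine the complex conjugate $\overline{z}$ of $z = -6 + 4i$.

If z = a + bi, then conjugate(z) = a - bi
conjugate(-6 + 4i) = -6 - 4i


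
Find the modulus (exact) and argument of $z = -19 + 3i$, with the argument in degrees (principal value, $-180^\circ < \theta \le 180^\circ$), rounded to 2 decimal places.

|z| = sqrt((-19)^2 + 3^2) = sqrt(370)
arg(z) = arctan(b/a) = arctan(3/-19) (quadrant-adjusted) = 171.03°


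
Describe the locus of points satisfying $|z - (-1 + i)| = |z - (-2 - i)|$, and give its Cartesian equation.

|z - z1| = |z - z2| means z is equidistant from z1 and z2,
i.e. the perpendicular bisector of the segment from (-1, 1) to (-2, -1) (midpoint (-3/2, 0)).
With z = x + yi, square both sides:
(x - (-1))^2 + (y - 1)^2 = (x - (-2))^2 + (y - (-1))^2
The x^2 and y^2 terms cancel: -2x + (-4)y = 5 - 2 = 3
Simplify: 2x + 4y = -3
Locus: Perpendicular bisector of the segment from (-1, 1) to (-2, -1): the line 2x + 4y = -3


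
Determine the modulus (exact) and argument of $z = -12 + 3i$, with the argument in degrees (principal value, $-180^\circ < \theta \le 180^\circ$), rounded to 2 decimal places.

|z| = sqrt((-12)^2 + 3^2) = sqrt(153)
arg(z) = arctan(b/a) = arctan(3/-12) (quadrant-adjusted) = 165.96°


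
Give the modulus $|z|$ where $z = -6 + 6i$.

|z| = sqrt(a^2 + b^2) = sqrt((-6)^2 + 6^2) = sqrt(72) = sqrt(72)


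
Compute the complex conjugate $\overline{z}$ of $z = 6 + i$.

If z = a + bi, then conjugate(z) = a - bi
conjugate(6 + i) = 6 - i


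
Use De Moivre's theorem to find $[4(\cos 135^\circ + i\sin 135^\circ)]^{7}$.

By De Moivre: z^n = r^n(cos(nθ) + i sin(nθ))
= 4^7(cos(7*135°) + i sin(7*135°))
= 16384(cos 225° + i sin 225°)
= -8192*sqrt(2) - 8192*sqrt(2)i


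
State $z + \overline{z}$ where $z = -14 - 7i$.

z + conjugate(z) = (a + bi) + (a - bi) = 2a
= 2 * (-14) = -28


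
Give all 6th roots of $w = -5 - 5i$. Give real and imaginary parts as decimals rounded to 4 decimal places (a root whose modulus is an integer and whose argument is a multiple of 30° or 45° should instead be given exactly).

|w| = sqrt(50) ≈ 7.071068, arg(w) = 225°
Root modulus = sqrt(50)^(1/6) ≈ 1.385418
Root arguments: θ_k = (225° + 360°k)/6 for k = 0, 1, ..., 5
Compute each root as (root modulus)(cos θ_k + i sin θ_k) using full-precision intermediates, then round to 4 decimal places.
Roots: 1.0991 + 0.8434i, -0.1808 + 1.3736i, -1.2800 + 0.5302i, -1.0991 - 0.8434i, 0.1808 - 1.3736i, 1.2800 - 0.5302i


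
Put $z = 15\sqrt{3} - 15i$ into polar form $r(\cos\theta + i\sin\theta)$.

r = |z| = sqrt(a^2 + b^2) = sqrt((15*sqrt(3))^2 + (-15)^2) = sqrt(675 + 225) = sqrt(900) = 30
θ = arctan(b/a) = arctan(-15/25.9808) (quadrant-adjusted) = 330°
z = 30(cos 330° + i sin 330°)


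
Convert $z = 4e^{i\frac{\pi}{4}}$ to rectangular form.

a = r cos θ = 4 * sqrt(2)/2 = 2*sqrt(2)
b = r sin θ = 4 * sqrt(2)/2 = 2*sqrt(2)
z = 2*sqrt(2) + 2*sqrt(2)i


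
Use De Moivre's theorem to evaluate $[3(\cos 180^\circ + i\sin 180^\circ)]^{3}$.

By De Moivre: z^n = r^n(cos(nθ) + i sin(nθ))
= 3^3(cos(3*180°) + i sin(3*180°))
= 27(cos 180° + i sin 180°)
= -27


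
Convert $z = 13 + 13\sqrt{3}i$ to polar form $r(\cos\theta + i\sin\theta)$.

r = |z| = sqrt(a^2 + b^2) = sqrt((13)^2 + (13*sqrt(3))^2) = sqrt(169 + 507) = sqrt(676) = 26
θ = arctan(b/a) = arctan(22.5167/13) (quadrant-adjusted) = 60°
z = 26(cos 60° + i sin 60°)


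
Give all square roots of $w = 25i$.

|w| = 25, arg(w) = 90°
Root modulus = 25^(1/2) = 5
Root arguments: θ_k = (90° + 360°k)/2 for k = 0, 1, ..., 1
Roots: 5*sqrt(2)/2 + (5*sqrt(2)/2)i, -5*sqrt(2)/2 - (5*sqrt(2)/2)i


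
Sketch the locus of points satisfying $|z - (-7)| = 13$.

|z - z0| = r describes a circle centered at z0 with radius r
Here z0 = -7 and r = 13
Locus: Circle centered at (-7, 0) with radius 13


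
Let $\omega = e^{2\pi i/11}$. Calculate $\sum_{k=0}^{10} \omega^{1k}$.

Let ζ = ω^1 = e^(2πi·1/11). Since 11 ∤ 1, ζ ≠ 1.
Sum = Σ_{k=0}^{10} ζ^k = (ζ^11 - 1)/(ζ - 1) = (ω^{1·11} - 1)/(ζ - 1) = (1 - 1)/(ζ - 1) = 0


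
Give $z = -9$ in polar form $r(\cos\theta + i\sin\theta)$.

r = |z| = sqrt(a^2 + b^2) = sqrt((-9)^2 + (0)^2) = sqrt(81 + 0) = sqrt(81) = 9
b = 0 and a < 0, so z lies on the negative real axis: θ = 180°
z = 9(cos 180° + i sin 180°)
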